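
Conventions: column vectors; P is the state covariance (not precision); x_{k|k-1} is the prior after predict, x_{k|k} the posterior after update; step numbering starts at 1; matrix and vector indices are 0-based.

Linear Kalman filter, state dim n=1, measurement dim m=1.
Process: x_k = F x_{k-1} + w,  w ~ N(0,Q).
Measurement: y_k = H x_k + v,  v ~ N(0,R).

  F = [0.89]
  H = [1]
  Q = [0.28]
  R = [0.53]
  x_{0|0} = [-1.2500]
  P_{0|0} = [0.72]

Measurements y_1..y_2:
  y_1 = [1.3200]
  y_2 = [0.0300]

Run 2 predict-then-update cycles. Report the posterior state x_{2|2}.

x_post = [0.1855]

step 1: x^-=[-1.1125]  P^-=[0.8503]  S=[1.3803]  K=[0.6160]  nu=[2.4325]  x^+=[0.3860]  P^+=[0.3265]
step 2: x^-=[0.3435]  P^-=[0.5386]  S=[1.0686]  K=[0.5040]  nu=[-0.3135]  x^+=[0.1855]  P^+=[0.2671]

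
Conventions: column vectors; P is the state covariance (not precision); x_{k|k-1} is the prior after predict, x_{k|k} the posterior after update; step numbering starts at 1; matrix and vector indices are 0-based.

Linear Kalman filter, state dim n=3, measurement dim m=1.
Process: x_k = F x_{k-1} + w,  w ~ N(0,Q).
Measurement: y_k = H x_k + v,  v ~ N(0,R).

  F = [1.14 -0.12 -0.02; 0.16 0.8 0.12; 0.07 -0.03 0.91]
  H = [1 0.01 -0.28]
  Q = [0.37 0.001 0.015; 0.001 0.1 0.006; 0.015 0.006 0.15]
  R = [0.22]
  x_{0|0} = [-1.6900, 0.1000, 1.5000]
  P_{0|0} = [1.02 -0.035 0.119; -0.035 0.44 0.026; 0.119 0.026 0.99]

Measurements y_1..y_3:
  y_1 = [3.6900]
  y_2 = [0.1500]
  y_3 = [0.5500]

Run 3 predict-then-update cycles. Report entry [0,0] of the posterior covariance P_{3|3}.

step 1: x^-=[-1.9686, -0.0104, 1.2437]  P^-=[1.7066 0.1263 0.2019; 0.1263 0.4226 0.1503; 0.2019 0.1503 0.9891]  S=[1.8928]  K=[0.8724; 0.0467; -0.0388]  nu=[6.0069]  x^+=[3.2720, 0.2702, 1.0103]  P^+=[0.2659 0.0492 0.2661; 0.0492 0.4184 0.1538; 0.2661 0.1538 0.9862]
step 2: x^-=[3.6775, 0.8609, 1.1403]  P^-=[0.6972 0.0817 0.2766; 0.0817 0.4411 0.2615; 0.2766 0.2615 0.9937]  S=[0.8404]  K=[0.7384; 0.0154; 0.0012]  nu=[-3.2168]  x^+=[1.3022, 0.8115, 1.1365]  P^+=[0.2390 0.0722 0.2759; 0.0722 0.4409 0.2615; 0.2759 0.2615 0.9937]
step 3: x^-=[1.3644, 0.9939, 1.1010]  P^-=[0.6562 0.0932 0.2719; 0.0932 0.4819 0.3422; 0.2719 0.3422 0.9950]  S=[0.8020]  K=[0.7245; 0.0028; -0.0041]  nu=[-0.5160]  x^+=[0.9905, 0.9925, 1.1031]  P^+=[0.2353 0.0916 0.2743; 0.0916 0.4819 0.3422; 0.2743 0.3422 0.9950]

P_post[0,0] = 0.2353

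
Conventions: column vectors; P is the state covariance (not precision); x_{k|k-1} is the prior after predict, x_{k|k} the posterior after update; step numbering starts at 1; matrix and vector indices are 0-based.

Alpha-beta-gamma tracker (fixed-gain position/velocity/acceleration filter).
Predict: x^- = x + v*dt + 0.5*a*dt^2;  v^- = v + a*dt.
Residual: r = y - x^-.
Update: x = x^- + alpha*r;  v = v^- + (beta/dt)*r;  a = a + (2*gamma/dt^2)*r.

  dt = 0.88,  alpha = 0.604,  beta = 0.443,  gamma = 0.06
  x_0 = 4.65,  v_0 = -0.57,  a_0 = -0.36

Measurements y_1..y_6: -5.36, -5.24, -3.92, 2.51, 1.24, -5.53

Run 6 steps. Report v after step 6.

step 1: x_pred=4.0090  r=-9.3690  x^+=-1.6499  v^+=-5.6032  a^+=-1.8118
step 2: x_pred=-7.2823  r=2.0423  x^+=-6.0487  v^+=-6.1695  a^+=-1.4953
step 3: x_pred=-12.0569  r=8.1369  x^+=-7.1422  v^+=-3.3892  a^+=-0.2345
step 4: x_pred=-10.2155  r=12.7255  x^+=-2.5293  v^+=2.8106  a^+=1.7375
step 5: x_pred=0.6168  r=0.6232  x^+=0.9932  v^+=4.6533  a^+=1.8341
step 6: x_pred=5.7983  r=-11.3283  x^+=-1.0440  v^+=0.5645  a^+=0.0786

v_post = 0.5645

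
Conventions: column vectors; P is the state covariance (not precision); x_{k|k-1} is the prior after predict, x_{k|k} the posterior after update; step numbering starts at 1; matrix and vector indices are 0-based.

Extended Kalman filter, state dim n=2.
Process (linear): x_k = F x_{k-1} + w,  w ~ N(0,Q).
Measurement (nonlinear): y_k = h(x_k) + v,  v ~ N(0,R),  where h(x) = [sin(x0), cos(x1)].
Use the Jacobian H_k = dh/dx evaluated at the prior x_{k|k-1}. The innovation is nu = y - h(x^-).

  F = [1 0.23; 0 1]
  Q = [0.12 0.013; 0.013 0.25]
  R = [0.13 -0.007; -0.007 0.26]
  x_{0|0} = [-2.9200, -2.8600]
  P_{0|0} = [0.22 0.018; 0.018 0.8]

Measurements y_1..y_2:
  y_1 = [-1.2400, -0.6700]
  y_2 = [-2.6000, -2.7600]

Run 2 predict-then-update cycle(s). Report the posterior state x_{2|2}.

step 1: x^-=[-3.5778, -2.8600]  P^-=[0.3906 0.2150; 0.2150 1.0500]  H_jac=[-0.9064 0.0000; 0.0000 0.2779]  S=[0.4509 -0.0612; -0.0612 0.3411]  K=[-0.7804 0.0352; -0.3241 0.7974]  nu=[-1.6625, 0.2906]  x^+=[-2.2701, -2.0895]  P^+=[0.1122 0.0526; 0.0526 0.7542]
step 2: x^-=[-2.7507, -2.0895]  P^-=[0.2963 0.2391; 0.2391 1.0042]  H_jac=[-0.9246 0.0000; 0.0000 0.8684]  S=[0.3833 -0.1990; -0.1990 1.0174]  K=[-0.6776 0.0716; -0.1466 0.8285]  nu=[-2.2190, -2.2642]  x^+=[-1.4092, -3.6401]  P^+=[0.0958 0.0269; 0.0269 0.2492]

x_post = [-1.4092, -3.6401]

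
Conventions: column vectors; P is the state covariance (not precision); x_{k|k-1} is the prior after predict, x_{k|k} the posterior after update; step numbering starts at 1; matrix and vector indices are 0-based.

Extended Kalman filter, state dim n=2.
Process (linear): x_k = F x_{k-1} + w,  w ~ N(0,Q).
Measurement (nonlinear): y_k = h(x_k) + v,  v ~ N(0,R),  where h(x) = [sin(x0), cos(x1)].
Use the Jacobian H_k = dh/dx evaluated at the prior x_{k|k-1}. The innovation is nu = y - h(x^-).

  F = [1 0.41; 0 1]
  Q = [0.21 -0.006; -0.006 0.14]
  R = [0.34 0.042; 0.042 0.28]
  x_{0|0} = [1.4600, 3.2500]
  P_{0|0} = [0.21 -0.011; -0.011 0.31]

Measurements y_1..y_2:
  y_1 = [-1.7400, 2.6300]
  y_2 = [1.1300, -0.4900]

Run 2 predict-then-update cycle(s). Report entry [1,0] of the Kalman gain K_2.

step 1: x^-=[2.7925, 3.2500]  P^-=[0.4631 0.1101; 0.1101 0.4500]  H_jac=[-0.9397 0.0000; 0.0000 0.1082]  S=[0.7489 0.0308; 0.0308 0.2853]  K=[-0.5854 0.1050; -0.1458 0.1864]  nu=[-2.0820, 3.6241]  x^+=[4.3917, 4.2292]  P^+=[0.2071 0.0444; 0.0444 0.4258]
step 2: x^-=[6.1257, 4.2292]  P^-=[0.5251 0.2130; 0.2130 0.5658]  H_jac=[0.9876 0.0000; 0.0000 0.8855]  S=[0.8522 0.2283; 0.2283 0.7237]  K=[0.5885 0.0750; 0.0671 0.6712]  nu=[1.2869, -0.0254]  x^+=[6.8811, 4.2985]  P^+=[0.2058 0.0516; 0.0516 0.2154]

K[1,0] = 0.0671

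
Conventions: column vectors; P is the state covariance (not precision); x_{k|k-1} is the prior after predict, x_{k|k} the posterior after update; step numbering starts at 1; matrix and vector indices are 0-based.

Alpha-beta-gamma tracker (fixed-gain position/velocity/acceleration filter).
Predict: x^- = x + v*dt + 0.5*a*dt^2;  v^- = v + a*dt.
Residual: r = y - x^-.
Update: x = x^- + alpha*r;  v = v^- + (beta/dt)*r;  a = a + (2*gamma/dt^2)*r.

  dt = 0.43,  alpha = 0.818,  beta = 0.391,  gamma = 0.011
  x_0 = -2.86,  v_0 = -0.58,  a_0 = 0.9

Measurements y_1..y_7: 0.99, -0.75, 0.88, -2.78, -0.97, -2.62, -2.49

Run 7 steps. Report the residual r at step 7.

resid = 0.1843

step 1: x_pred=-3.0262  r=4.0162  x^+=0.2591  v^+=3.4589  a^+=1.3779
step 2: x_pred=1.8738  r=-2.6238  x^+=-0.2725  v^+=1.6656  a^+=1.0657
step 3: x_pred=0.5423  r=0.3377  x^+=0.8185  v^+=2.4310  a^+=1.1059
step 4: x_pred=1.9661  r=-4.7461  x^+=-1.9162  v^+=-1.4091  a^+=0.5412
step 5: x_pred=-2.4721  r=1.5021  x^+=-1.2434  v^+=0.1894  a^+=0.7199
step 6: x_pred=-1.0954  r=-1.5246  x^+=-2.3425  v^+=-0.8874  a^+=0.5385
step 7: x_pred=-2.6743  r=0.1843  x^+=-2.5235  v^+=-0.4882  a^+=0.5604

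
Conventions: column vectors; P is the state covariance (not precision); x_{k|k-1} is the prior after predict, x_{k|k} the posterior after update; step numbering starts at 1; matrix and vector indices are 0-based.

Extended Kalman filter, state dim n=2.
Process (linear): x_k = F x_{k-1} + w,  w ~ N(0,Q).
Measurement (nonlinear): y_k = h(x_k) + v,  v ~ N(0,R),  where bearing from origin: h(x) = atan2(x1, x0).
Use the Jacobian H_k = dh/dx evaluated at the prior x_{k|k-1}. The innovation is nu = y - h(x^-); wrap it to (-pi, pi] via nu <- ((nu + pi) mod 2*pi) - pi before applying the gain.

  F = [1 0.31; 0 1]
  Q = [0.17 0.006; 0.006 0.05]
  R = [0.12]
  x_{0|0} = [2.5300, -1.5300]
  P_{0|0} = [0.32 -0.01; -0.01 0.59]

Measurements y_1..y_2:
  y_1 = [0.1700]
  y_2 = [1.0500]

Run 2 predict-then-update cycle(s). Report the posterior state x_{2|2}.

x_post = [3.1976, 0.4927]

step 1: x^-=[2.0557, -1.5300]  P^-=[0.5405 0.1789; 0.1789 0.6400]  H_jac=[0.2330 0.3130]  S=[0.2382]  K=[0.7639; 1.0163]  nu=[0.8098]  x^+=[2.6744, -0.7070]  P^+=[0.4015 -0.0060; -0.0060 0.3940]
step 2: x^-=[2.4552, -0.7070]  P^-=[0.6057 0.1222; 0.1222 0.4440]  H_jac=[0.1083 0.3761]  S=[0.1999]  K=[0.5581; 0.9018]  nu=[1.3304]  x^+=[3.1976, 0.4927]  P^+=[0.5434 0.0216; 0.0216 0.2815]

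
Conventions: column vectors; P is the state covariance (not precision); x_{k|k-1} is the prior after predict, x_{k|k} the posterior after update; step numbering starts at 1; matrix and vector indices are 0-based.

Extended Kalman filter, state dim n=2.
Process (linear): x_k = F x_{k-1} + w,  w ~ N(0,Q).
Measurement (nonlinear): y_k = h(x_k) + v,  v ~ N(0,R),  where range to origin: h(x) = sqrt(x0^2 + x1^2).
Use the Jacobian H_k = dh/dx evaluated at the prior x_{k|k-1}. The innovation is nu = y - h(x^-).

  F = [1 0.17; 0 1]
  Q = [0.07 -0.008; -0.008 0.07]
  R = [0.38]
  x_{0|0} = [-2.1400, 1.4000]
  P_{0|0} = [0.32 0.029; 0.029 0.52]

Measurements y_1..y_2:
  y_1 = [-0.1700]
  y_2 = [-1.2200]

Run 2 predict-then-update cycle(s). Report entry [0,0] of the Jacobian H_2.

step 1: x^-=[-1.9020, 1.4000]  P^-=[0.4149 0.1094; 0.1094 0.5900]  H_jac=[-0.8054 0.5928]  S=[0.7520]  K=[-0.3581; 0.3479]  nu=[-2.5317]  x^+=[-0.9954, 0.5191]  P^+=[0.3185 0.2031; 0.2031 0.4990]
step 2: x^-=[-0.9071, 0.5191]  P^-=[0.4719 0.2799; 0.2799 0.5690]  H_jac=[-0.8679 0.4967]  S=[0.6345]  K=[-0.4264; 0.0625]  nu=[-2.2652]  x^+=[0.0588, 0.3776]  P^+=[0.3565 0.2968; 0.2968 0.5665]

H_jac[0,0] = -0.8679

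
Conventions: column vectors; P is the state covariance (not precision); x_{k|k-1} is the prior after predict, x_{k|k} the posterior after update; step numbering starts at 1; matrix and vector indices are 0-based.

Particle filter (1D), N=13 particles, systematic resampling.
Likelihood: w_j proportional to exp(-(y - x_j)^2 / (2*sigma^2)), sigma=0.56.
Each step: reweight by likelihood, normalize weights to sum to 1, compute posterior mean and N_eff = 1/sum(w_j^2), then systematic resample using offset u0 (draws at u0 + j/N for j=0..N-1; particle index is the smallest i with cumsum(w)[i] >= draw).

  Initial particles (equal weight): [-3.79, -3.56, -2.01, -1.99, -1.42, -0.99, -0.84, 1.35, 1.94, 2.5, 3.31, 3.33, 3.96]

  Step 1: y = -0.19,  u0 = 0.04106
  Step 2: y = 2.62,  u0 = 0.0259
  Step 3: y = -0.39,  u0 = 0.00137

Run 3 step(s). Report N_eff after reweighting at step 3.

step 1: w=[0.0000, 0.0000, 0.0051, 0.0057, 0.0901, 0.3625, 0.5128, 0.0229, 0.0007, 0.0000, 0.0000, 0.0000, 0.0000]  mean=-0.9070  Neff=2.4807  idx=[4, 5, 5, 5, 5, 5, 6, 6, 6, 6, 6, 6, 6]
step 2: w=[0.0001, 0.0233, 0.0233, 0.0233, 0.0233, 0.0233, 0.1262, 0.1262, 0.1262, 0.1262, 0.1262, 0.1262, 0.1262]  mean=-0.8575  Neff=8.7547  idx=[2, 5, 6, 7, 7, 8, 8, 9, 10, 10, 11, 11, 12]
step 3: w=[0.0620, 0.0620, 0.0796, 0.0796, 0.0796, 0.0796, 0.0796, 0.0796, 0.0796, 0.0796, 0.0796, 0.0796, 0.0796]  mean=-0.8586  Neff=12.9111  idx=[0, 1, 2, 3, 4, 5, 6, 7, 8, 9, 10, 11, 12]

N_eff = 12.9111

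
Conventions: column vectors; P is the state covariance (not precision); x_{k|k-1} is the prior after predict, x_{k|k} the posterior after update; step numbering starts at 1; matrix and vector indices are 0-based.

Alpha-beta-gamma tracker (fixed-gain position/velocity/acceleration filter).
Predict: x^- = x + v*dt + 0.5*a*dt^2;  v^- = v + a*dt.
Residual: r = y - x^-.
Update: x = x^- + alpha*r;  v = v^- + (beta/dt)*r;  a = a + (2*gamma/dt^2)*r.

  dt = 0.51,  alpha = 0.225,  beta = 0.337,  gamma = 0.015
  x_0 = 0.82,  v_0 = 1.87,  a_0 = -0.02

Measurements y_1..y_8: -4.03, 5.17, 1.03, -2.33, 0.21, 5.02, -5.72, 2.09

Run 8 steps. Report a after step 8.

a_post = -0.2371

step 1: x_pred=1.7711  r=-5.8011  x^+=0.4659  v^+=-1.9735  a^+=-0.6891
step 2: x_pred=-0.6302  r=5.8002  x^+=0.6748  v^+=1.5078  a^+=-0.0201
step 3: x_pred=1.4412  r=-0.4112  x^+=1.3487  v^+=1.2258  a^+=-0.0675
step 4: x_pred=1.9651  r=-4.2951  x^+=0.9987  v^+=-1.6467  a^+=-0.5629
step 5: x_pred=0.0856  r=0.1244  x^+=0.1136  v^+=-1.8516  a^+=-0.5486
step 6: x_pred=-0.9020  r=5.9220  x^+=0.4304  v^+=1.7818  a^+=0.1345
step 7: x_pred=1.3566  r=-7.0766  x^+=-0.2356  v^+=-2.8257  a^+=-0.6817
step 8: x_pred=-1.7654  r=3.8554  x^+=-0.8979  v^+=-0.6258  a^+=-0.2371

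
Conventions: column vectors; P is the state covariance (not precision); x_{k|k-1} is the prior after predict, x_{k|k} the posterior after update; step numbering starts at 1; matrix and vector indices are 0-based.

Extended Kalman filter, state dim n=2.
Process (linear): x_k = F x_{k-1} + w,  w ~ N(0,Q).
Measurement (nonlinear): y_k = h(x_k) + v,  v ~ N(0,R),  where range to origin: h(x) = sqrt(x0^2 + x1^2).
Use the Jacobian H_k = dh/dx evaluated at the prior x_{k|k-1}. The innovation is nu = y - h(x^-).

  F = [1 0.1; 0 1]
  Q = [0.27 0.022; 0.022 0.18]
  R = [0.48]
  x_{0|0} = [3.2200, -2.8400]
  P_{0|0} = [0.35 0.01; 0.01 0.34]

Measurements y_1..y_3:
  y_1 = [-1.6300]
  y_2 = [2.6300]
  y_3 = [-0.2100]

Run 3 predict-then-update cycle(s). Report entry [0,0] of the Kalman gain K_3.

K[0,0] = -0.0530

step 1: x^-=[2.9360, -2.8400]  P^-=[0.6254 0.0660; 0.0660 0.5200]  H_jac=[0.7188 -0.6953]  S=[0.9885]  K=[0.4083; -0.3178]  nu=[-5.7148]  x^+=[0.6025, -1.0241]  P^+=[0.4606 0.1943; 0.1943 0.4202]
step 2: x^-=[0.5001, -1.0241]  P^-=[0.7736 0.2583; 0.2583 0.6002]  H_jac=[0.4388 -0.8986]  S=[0.9099]  K=[0.1180; -0.4682]  nu=[1.4903]  x^+=[0.6760, -1.7218]  P^+=[0.7610 0.3085; 0.3085 0.4008]
step 3: x^-=[0.5038, -1.7218]  P^-=[1.0967 0.3706; 0.3706 0.5808]  H_jac=[0.2808 -0.9598]  S=[0.9017]  K=[-0.0530; -0.5027]  nu=[-2.0040]  x^+=[0.6099, -0.7143]  P^+=[1.0942 0.3466; 0.3466 0.3529]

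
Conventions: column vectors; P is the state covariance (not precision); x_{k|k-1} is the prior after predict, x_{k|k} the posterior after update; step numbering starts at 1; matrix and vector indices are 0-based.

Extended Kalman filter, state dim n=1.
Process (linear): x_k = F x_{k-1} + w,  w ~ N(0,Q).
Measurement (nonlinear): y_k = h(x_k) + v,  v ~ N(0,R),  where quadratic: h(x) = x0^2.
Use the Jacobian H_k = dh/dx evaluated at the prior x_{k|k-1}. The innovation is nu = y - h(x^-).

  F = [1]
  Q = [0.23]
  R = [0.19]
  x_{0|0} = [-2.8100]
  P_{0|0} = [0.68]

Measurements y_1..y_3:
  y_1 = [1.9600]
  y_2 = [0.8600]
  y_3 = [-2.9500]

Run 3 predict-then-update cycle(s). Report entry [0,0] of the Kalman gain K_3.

K[0,0] = -0.3758

step 1: x^-=[-2.8100]  P^-=[0.9100]  H_jac=[-5.6200]  S=[28.9318]  K=[-0.1768]  nu=[-5.9361]  x^+=[-1.7607]  P^+=[0.0060]
step 2: x^-=[-1.7607]  P^-=[0.2360]  H_jac=[-3.5214]  S=[3.1161]  K=[-0.2667]  nu=[-2.2400]  x^+=[-1.1634]  P^+=[0.0144]
step 3: x^-=[-1.1634]  P^-=[0.2444]  H_jac=[-2.3267]  S=[1.5130]  K=[-0.3758]  nu=[-4.3034]  x^+=[0.4539]  P^+=[0.0307]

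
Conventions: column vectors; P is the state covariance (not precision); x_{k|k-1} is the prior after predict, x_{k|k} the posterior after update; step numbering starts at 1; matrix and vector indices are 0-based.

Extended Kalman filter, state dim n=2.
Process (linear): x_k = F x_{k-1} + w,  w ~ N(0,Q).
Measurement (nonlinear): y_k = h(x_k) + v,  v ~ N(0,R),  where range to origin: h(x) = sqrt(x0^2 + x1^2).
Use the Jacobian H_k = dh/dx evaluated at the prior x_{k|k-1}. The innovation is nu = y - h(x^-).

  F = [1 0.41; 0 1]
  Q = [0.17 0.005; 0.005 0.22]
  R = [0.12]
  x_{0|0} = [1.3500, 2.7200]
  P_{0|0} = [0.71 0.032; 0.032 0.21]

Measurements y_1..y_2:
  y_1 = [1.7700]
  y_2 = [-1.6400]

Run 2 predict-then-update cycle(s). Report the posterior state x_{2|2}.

x_post = [-0.1453, -0.6573]

step 1: x^-=[2.4652, 2.7200]  P^-=[0.9415 0.1231; 0.1231 0.4300]  H_jac=[0.6715 0.7410]  S=[0.9032]  K=[0.8010; 0.4443]  nu=[-1.9009]  x^+=[0.9425, 1.8754]  P^+=[0.3620 -0.1983; -0.1983 0.2517]
step 2: x^-=[1.7114, 1.8754]  P^-=[0.4117 -0.0901; -0.0901 0.4717]  H_jac=[0.6741 0.7387]  S=[0.4747]  K=[0.4443; 0.6061]  nu=[-4.1789]  x^+=[-0.1453, -0.6573]  P^+=[0.3179 -0.2180; -0.2180 0.2974]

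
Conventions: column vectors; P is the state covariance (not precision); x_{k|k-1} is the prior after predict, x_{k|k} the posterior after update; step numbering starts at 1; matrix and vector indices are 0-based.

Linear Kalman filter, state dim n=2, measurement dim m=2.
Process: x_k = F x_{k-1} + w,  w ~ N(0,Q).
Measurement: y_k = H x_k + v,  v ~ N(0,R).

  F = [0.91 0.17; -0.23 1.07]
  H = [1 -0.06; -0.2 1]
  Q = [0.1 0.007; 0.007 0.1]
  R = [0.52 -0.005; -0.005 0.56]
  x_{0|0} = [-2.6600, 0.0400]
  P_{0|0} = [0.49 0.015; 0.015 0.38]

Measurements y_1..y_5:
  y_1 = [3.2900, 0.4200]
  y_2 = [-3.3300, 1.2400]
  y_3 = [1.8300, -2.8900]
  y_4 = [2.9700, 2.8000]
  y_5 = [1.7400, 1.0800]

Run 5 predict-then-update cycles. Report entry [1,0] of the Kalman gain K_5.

step 1: x^-=[-2.4138, 0.6546]  P^-=[0.5214 -0.0124; -0.0124 0.5536]  S=[1.0449 -0.1551; -0.1551 1.1394]  K=[0.4945 -0.0351; 0.0293 0.4920]  nu=[5.7431, -0.7174]  x^+=[0.4513, 0.4702]  P^+=[0.2591 0.0297; 0.0297 0.2813]
step 2: x^-=[0.4907, 0.3993]  P^-=[0.3319 0.0317; 0.0317 0.4212]  S=[0.8496 -0.0646; -0.0646 0.9818]  K=[0.3876 -0.0098; 0.0399 0.4252]  nu=[-3.7967, 0.9389]  x^+=[-0.9903, 0.6471]  P^+=[0.2036 0.0333; 0.0333 0.2446]
step 3: x^-=[-0.7912, 0.9202]  P^-=[0.2860 0.0400; 0.0400 0.3744]  S=[0.8025 -0.0442; -0.0442 0.9298]  K=[0.3533 -0.0017; 0.0436 0.3961]  nu=[2.6764, -3.9684]  x^+=[0.1612, -0.5350]  P^+=[0.1858 0.0344; 0.0344 0.2285]
step 4: x^-=[0.0557, -0.6095]  P^-=[0.2711 0.0418; 0.0418 0.3545]  S=[0.7873 -0.0381; -0.0381 0.9086]  K=[0.3412 0.0007; 0.0447 0.3828]  nu=[2.8777, 3.4206]  x^+=[1.0399, 0.8285]  P^+=[0.1795 0.0346; 0.0346 0.2211]
step 5: x^-=[1.0871, 0.6474]  P^-=[0.2657 0.0420; 0.0420 0.3456]  S=[0.7819 -0.0364; -0.0364 0.8994]  K=[0.3367 0.0012; 0.0447 0.3767]  nu=[0.6917, 0.6501]  x^+=[1.3208, 0.9232]  P^+=[0.1771 0.0344; 0.0344 0.2176]

K[1,0] = 0.0447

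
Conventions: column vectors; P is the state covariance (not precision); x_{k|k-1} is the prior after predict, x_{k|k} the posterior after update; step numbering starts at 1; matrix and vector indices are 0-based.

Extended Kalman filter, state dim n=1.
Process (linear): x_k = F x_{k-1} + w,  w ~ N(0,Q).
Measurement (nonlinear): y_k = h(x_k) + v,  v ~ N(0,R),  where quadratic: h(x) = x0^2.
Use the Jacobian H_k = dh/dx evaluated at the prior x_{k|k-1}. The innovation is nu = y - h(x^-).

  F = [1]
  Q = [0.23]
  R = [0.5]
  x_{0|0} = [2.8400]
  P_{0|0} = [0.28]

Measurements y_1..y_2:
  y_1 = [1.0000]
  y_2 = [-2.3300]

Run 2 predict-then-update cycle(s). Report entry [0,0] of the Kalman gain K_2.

K[0,0] = 0.2570

step 1: x^-=[2.8400]  P^-=[0.5100]  H_jac=[5.6800]  S=[16.9538]  K=[0.1709]  nu=[-7.0656]  x^+=[1.6327]  P^+=[0.0150]
step 2: x^-=[1.6327]  P^-=[0.2450]  H_jac=[3.2655]  S=[3.1130]  K=[0.2570]  nu=[-4.9958]  x^+=[0.3486]  P^+=[0.0394]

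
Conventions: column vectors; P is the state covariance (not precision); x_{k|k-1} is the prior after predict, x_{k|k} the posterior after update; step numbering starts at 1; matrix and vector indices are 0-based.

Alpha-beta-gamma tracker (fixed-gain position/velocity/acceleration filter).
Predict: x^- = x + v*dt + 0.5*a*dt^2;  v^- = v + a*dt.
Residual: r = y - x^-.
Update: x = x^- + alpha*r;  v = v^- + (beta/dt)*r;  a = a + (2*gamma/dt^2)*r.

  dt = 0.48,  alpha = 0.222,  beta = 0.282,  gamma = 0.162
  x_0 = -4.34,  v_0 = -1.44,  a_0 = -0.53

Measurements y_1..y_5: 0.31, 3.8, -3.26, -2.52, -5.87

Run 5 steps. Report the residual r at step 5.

step 1: x_pred=-5.0923  r=5.4023  x^+=-3.8930  v^+=1.4794  a^+=7.0669
step 2: x_pred=-2.3687  r=6.1687  x^+=-0.9993  v^+=8.4957  a^+=15.7417
step 3: x_pred=4.8921  r=-8.1521  x^+=3.0823  v^+=11.2623  a^+=4.2778
step 4: x_pred=8.9811  r=-11.5011  x^+=6.4278  v^+=6.5588  a^+=-11.8956
step 5: x_pred=8.2057  r=-14.0757  x^+=5.0809  v^+=-7.4205  a^+=-31.6895

resid = -14.0757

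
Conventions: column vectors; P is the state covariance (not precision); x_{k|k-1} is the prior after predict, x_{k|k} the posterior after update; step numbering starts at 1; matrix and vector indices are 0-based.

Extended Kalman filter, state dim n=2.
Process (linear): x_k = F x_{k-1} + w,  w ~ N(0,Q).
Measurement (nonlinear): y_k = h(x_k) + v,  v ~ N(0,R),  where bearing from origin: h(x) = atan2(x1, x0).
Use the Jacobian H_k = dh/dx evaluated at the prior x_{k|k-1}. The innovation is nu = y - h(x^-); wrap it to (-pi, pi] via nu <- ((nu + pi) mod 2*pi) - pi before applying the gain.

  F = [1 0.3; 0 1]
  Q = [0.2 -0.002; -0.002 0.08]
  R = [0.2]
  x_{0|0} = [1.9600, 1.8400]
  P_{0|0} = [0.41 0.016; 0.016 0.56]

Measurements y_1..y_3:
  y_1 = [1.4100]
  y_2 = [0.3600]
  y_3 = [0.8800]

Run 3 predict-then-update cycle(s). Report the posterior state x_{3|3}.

step 1: x^-=[2.5120, 1.8400]  P^-=[0.6700 0.1820; 0.1820 0.6400]  H_jac=[-0.1898 0.2591]  S=[0.2492]  K=[-0.3210; 0.5268]  nu=[0.7778]  x^+=[2.2623, 2.2497]  P^+=[0.6443 0.2241; 0.2241 0.5708]
step 2: x^-=[2.9372, 2.2497]  P^-=[1.0302 0.3934; 0.3934 0.6508]  H_jac=[-0.1644 0.2146]  S=[0.2300]  K=[-0.3691; 0.3260]  nu=[-0.2936]  x^+=[3.0456, 2.1540]  P^+=[0.9988 0.4211; 0.4211 0.6264]
step 3: x^-=[3.6918, 2.1540]  P^-=[1.5079 0.6070; 0.6070 0.7064]  H_jac=[-0.1179 0.2021]  S=[0.2209]  K=[-0.2496; 0.3222]  nu=[0.3518]  x^+=[3.6040, 2.2674]  P^+=[1.4941 0.6248; 0.6248 0.6835]

x_post = [3.6040, 2.2674]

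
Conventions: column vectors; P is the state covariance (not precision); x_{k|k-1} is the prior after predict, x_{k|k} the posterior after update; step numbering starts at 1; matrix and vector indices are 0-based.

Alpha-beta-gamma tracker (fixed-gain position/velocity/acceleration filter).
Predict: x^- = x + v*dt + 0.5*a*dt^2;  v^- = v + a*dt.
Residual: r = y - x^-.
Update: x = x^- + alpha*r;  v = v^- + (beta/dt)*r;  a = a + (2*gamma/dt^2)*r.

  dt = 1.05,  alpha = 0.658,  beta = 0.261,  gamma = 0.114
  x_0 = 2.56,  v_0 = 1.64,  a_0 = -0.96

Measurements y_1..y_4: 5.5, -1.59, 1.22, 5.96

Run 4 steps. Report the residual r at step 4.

step 1: x_pred=3.7528  r=1.7472  x^+=4.9025  v^+=1.0663  a^+=-0.5987
step 2: x_pred=5.6921  r=-7.2821  x^+=0.9005  v^+=-1.3724  a^+=-2.1046
step 3: x_pred=-1.7007  r=2.9207  x^+=0.2211  v^+=-2.8563  a^+=-1.5006
step 4: x_pred=-3.6052  r=9.5652  x^+=2.6887  v^+=-2.0543  a^+=0.4775

resid = 9.5652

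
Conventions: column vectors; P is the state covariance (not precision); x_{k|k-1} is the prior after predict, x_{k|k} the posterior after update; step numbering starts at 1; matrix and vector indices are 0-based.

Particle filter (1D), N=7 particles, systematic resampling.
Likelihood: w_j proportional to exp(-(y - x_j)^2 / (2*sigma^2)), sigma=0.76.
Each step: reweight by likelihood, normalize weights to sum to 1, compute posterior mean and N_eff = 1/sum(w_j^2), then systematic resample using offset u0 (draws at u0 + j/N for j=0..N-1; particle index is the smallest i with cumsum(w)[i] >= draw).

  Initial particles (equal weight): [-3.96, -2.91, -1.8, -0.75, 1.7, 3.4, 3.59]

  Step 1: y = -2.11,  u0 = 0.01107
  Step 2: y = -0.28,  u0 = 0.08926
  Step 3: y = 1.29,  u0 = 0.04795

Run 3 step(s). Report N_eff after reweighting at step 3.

N_eff = 7.0000

step 1: w=[0.0296, 0.3287, 0.5264, 0.1154, 0.0000, 0.0000, 0.0000]  mean=-2.1076  Neff=2.5044  idx=[0, 1, 1, 2, 2, 2, 2]
step 2: w=[0.0000, 0.0046, 0.0046, 0.2477, 0.2477, 0.2477, 0.2477]  mean=-1.8102  Neff=4.0739  idx=[3, 3, 4, 5, 5, 6, 6]
step 3: w=[0.1429, 0.1429, 0.1429, 0.1429, 0.1429, 0.1429, 0.1429]  mean=-1.8000  Neff=7.0000  idx=[0, 1, 2, 3, 4, 5, 6]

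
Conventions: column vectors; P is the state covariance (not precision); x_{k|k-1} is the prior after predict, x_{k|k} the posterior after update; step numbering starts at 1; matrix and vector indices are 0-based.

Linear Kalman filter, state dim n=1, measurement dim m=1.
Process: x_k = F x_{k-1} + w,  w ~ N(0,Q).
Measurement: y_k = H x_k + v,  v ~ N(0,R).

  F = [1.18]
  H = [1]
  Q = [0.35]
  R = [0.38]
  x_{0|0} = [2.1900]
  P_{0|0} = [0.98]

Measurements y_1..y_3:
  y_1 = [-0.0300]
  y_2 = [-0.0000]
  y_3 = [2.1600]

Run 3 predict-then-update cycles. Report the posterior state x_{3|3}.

step 1: x^-=[2.5842]  P^-=[1.7146]  S=[2.0946]  K=[0.8186]  nu=[-2.6142]  x^+=[0.4443]  P^+=[0.3111]
step 2: x^-=[0.5242]  P^-=[0.7831]  S=[1.1631]  K=[0.6733]  nu=[-0.5242]  x^+=[0.1713]  P^+=[0.2559]
step 3: x^-=[0.2021]  P^-=[0.7062]  S=[1.0862]  K=[0.6502]  nu=[1.9579]  x^+=[1.4751]  P^+=[0.2471]

x_post = [1.4751]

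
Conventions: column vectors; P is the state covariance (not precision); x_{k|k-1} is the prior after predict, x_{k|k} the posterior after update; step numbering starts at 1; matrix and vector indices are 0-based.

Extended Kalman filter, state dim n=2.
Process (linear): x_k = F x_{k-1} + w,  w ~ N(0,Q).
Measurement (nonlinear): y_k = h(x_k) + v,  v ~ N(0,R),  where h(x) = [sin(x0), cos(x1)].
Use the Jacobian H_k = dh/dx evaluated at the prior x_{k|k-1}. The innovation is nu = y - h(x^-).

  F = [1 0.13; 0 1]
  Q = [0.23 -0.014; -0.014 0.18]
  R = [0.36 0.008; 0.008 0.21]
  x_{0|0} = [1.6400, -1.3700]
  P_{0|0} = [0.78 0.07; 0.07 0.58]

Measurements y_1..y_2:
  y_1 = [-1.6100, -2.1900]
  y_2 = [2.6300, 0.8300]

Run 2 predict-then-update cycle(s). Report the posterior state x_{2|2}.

x_post = [1.9658, -3.4768]

step 1: x^-=[1.4619, -1.3700]  P^-=[1.0380 0.1314; 0.1314 0.7600]  H_jac=[0.1087 0.0000; 0.0000 0.9799]  S=[0.3723 0.0220; 0.0220 0.9398]  K=[0.2954 0.1301; -0.0085 0.7927]  nu=[-2.6041, -2.3894]  x^+=[0.3819, -3.2420]  P^+=[0.9879 0.0303; 0.0303 0.1698]
step 2: x^-=[-0.0396, -3.2420]  P^-=[1.2287 0.0384; 0.0384 0.3498]  H_jac=[0.9992 0.0000; 0.0000 -0.1002]  S=[1.5868 0.0042; 0.0042 0.2135]  K=[0.7738 -0.0331; 0.0246 -0.1646]  nu=[2.6695, 1.8250]  x^+=[1.9658, -3.4768]  P^+=[0.2785 0.0075; 0.0075 0.3431]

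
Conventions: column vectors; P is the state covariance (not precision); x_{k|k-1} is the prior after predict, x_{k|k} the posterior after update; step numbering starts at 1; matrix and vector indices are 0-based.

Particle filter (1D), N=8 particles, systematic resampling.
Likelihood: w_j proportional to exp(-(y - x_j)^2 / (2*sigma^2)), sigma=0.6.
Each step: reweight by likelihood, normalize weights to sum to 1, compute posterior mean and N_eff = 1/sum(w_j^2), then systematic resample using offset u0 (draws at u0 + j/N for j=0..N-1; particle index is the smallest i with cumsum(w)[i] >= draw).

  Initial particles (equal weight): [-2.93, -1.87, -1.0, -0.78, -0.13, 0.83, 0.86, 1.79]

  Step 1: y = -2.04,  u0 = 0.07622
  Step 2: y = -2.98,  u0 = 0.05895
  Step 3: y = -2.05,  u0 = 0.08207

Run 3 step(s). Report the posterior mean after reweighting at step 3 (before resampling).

step 1: w=[0.2039, 0.5884, 0.1364, 0.0675, 0.0039, 0.0000, 0.0000, 0.0000]  mean=-1.8871  Neff=2.4335  idx=[0, 0, 1, 1, 1, 1, 2, 3]
step 2: w=[0.3662, 0.3662, 0.0664, 0.0664, 0.0664, 0.0664, 0.0016, 0.0004]  mean=-2.6445  Neff=3.4982  idx=[0, 0, 0, 1, 1, 1, 3, 5]
step 3: w=[0.0862, 0.0862, 0.0862, 0.0862, 0.0862, 0.0862, 0.2415, 0.2415]  mean=-2.4180  Neff=6.2038  idx=[0, 2, 3, 5, 6, 6, 7, 7]

post_mean = -2.4180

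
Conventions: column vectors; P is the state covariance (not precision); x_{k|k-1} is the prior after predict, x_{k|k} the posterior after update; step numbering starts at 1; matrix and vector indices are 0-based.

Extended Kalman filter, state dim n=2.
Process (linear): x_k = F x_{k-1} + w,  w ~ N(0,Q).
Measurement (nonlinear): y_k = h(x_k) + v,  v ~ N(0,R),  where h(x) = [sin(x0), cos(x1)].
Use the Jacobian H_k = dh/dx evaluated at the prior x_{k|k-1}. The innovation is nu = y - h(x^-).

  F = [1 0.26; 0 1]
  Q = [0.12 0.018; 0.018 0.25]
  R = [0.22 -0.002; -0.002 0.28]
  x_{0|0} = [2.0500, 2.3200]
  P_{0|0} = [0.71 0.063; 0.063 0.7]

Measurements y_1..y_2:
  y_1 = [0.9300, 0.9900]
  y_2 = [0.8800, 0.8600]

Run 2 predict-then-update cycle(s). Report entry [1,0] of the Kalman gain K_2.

K[1,0] = -0.1080

step 1: x^-=[2.6532, 2.3200]  P^-=[0.9101 0.2630; 0.2630 0.9500]  H_jac=[-0.8831 0.0000; 0.0000 -0.7322]  S=[0.9297 0.1681; 0.1681 0.7894]  K=[-0.8532 -0.0623; -0.0941 -0.8612]  nu=[0.4608, 1.6711]  x^+=[2.1559, 0.8375]  P^+=[0.2124 0.0215; 0.0215 0.3291]
step 2: x^-=[2.3737, 0.8375]  P^-=[0.3658 0.1251; 0.1251 0.5791]  H_jac=[-0.7194 0.0000; 0.0000 -0.7430]  S=[0.4093 0.0648; 0.0648 0.5996]  K=[-0.6292 -0.0869; -0.1080 -0.7058]  nu=[0.1854, 0.1907]  x^+=[2.2405, 0.6829]  P^+=[0.1922 0.0311; 0.0311 0.2657]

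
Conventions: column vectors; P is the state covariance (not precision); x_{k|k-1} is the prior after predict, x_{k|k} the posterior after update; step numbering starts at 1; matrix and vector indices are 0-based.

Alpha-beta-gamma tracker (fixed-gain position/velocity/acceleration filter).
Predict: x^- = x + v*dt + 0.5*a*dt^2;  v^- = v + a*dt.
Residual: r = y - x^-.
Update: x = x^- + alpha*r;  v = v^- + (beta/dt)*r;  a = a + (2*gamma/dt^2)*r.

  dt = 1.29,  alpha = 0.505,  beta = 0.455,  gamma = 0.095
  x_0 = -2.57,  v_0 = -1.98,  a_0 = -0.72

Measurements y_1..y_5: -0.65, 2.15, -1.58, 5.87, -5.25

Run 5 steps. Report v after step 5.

v_post = -0.4835

step 1: x_pred=-5.7233  r=5.0733  x^+=-3.1613  v^+=-1.1194  a^+=-0.1408
step 2: x_pred=-4.7224  r=6.8724  x^+=-1.2518  v^+=1.1230  a^+=0.6439
step 3: x_pred=0.7326  r=-2.3126  x^+=-0.4353  v^+=1.1380  a^+=0.3799
step 4: x_pred=1.3488  r=4.5212  x^+=3.6320  v^+=3.2227  a^+=0.8961
step 5: x_pred=8.5348  r=-13.7848  x^+=1.5735  v^+=-0.4835  a^+=-0.6778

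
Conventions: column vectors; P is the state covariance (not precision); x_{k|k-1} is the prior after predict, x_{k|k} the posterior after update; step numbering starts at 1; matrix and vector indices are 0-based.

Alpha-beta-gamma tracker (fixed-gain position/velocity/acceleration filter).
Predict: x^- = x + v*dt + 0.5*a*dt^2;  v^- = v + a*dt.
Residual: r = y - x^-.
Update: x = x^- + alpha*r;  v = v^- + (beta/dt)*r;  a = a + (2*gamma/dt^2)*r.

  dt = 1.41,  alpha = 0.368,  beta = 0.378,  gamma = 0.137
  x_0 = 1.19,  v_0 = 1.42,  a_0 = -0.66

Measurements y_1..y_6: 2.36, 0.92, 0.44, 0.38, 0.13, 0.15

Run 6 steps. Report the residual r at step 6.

resid = 4.1864

step 1: x_pred=2.5361  r=-0.1761  x^+=2.4713  v^+=0.4422  a^+=-0.6843
step 2: x_pred=2.4146  r=-1.4946  x^+=1.8646  v^+=-0.9233  a^+=-0.8903
step 3: x_pred=-0.3223  r=0.7623  x^+=-0.0417  v^+=-1.9742  a^+=-0.7852
step 4: x_pred=-3.6059  r=3.9859  x^+=-2.1391  v^+=-2.0128  a^+=-0.2359
step 5: x_pred=-5.2116  r=5.3416  x^+=-3.2459  v^+=-0.9133  a^+=0.5003
step 6: x_pred=-4.0364  r=4.1864  x^+=-2.4958  v^+=0.9144  a^+=1.0773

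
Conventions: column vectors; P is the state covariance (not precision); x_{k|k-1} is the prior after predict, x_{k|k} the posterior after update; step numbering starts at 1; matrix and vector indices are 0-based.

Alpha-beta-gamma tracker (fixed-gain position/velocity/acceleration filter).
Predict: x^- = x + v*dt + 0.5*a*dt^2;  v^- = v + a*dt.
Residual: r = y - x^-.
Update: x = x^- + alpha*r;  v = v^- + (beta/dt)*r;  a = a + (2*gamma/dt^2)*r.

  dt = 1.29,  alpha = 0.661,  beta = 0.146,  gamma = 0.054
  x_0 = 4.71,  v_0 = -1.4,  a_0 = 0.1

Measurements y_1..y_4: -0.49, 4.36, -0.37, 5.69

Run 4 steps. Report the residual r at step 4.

step 1: x_pred=2.9872  r=-3.4772  x^+=0.6888  v^+=-1.6645  a^+=-0.1257
step 2: x_pred=-1.5631  r=5.9231  x^+=2.3521  v^+=-1.1563  a^+=0.2587
step 3: x_pred=1.0757  r=-1.4457  x^+=0.1201  v^+=-0.9862  a^+=0.1649
step 4: x_pred=-1.0148  r=6.7048  x^+=3.4171  v^+=-0.0146  a^+=0.6000

resid = 6.7048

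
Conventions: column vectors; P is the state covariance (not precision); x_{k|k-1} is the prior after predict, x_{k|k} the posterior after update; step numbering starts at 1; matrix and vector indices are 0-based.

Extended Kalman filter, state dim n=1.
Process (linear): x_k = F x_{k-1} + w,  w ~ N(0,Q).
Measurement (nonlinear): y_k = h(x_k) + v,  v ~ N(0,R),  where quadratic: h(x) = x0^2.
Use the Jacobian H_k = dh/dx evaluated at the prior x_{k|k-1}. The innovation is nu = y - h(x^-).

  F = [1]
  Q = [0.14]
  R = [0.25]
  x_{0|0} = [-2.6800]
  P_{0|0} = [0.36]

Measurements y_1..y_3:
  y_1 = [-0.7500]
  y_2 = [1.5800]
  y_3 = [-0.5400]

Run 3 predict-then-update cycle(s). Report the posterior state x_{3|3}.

x_post = [-0.5675]

step 1: x^-=[-2.6800]  P^-=[0.5000]  H_jac=[-5.3600]  S=[14.6148]  K=[-0.1834]  nu=[-7.9324]  x^+=[-1.2254]  P^+=[0.0086]
step 2: x^-=[-1.2254]  P^-=[0.1486]  H_jac=[-2.4508]  S=[1.1423]  K=[-0.3187]  nu=[0.0784]  x^+=[-1.2504]  P^+=[0.0325]
step 3: x^-=[-1.2504]  P^-=[0.1725]  H_jac=[-2.5008]  S=[1.3289]  K=[-0.3246]  nu=[-2.1035]  x^+=[-0.5675]  P^+=[0.0325]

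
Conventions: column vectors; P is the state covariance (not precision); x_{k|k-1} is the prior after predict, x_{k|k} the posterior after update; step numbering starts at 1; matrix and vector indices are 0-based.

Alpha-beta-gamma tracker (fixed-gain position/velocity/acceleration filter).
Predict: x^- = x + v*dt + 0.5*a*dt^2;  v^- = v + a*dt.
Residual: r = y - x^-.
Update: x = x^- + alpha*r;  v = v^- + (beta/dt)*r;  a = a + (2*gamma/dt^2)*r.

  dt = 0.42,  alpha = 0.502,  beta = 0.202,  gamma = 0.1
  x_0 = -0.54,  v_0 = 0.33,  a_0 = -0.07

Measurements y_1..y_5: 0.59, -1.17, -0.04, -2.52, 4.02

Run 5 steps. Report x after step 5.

x_post = 0.9450

step 1: x_pred=-0.4076  r=0.9976  x^+=0.0932  v^+=0.7804  a^+=1.0610
step 2: x_pred=0.5146  r=-1.6846  x^+=-0.3311  v^+=0.4158  a^+=-0.8489
step 3: x_pred=-0.2313  r=0.1913  x^+=-0.1353  v^+=0.1513  a^+=-0.6320
step 4: x_pred=-0.1275  r=-2.3925  x^+=-1.3285  v^+=-1.2648  a^+=-3.3446
step 5: x_pred=-2.1547  r=6.1747  x^+=0.9450  v^+=0.3002  a^+=3.6562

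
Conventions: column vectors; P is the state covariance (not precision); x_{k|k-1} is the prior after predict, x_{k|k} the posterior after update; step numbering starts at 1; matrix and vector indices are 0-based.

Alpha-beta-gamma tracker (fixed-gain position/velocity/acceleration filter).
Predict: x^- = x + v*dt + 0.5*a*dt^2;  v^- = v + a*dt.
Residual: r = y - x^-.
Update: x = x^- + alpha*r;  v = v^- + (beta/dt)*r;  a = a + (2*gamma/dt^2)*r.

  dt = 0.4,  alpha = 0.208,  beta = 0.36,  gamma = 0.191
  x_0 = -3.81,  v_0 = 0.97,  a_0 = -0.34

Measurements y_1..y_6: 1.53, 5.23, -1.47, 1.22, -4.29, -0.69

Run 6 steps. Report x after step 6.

x_post = -5.5792

step 1: x_pred=-3.4492  r=4.9792  x^+=-2.4135  v^+=5.3153  a^+=11.5478
step 2: x_pred=0.6364  r=4.5936  x^+=1.5919  v^+=14.0686  a^+=22.5150
step 3: x_pred=9.0205  r=-10.4905  x^+=6.8385  v^+=13.6332  a^+=-2.5311
step 4: x_pred=12.0893  r=-10.8693  x^+=9.8285  v^+=2.8384  a^+=-28.4816
step 5: x_pred=8.6853  r=-12.9753  x^+=5.9864  v^+=-20.2320  a^+=-59.4601
step 6: x_pred=-6.8632  r=6.1732  x^+=-5.5792  v^+=-38.4602  a^+=-44.7216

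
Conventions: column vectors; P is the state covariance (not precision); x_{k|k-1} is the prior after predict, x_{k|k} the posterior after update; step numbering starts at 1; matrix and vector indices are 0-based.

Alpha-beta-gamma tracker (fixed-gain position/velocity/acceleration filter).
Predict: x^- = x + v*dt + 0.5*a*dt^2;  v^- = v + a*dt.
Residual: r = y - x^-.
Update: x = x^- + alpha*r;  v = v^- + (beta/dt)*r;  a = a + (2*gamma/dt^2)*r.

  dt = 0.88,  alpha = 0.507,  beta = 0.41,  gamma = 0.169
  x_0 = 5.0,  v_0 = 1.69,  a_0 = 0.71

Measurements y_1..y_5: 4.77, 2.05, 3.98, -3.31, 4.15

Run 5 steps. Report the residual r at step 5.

step 1: x_pred=6.7621  r=-1.9921  x^+=5.7521  v^+=1.3867  a^+=-0.1595
step 2: x_pred=6.9106  r=-4.8606  x^+=4.4463  v^+=-1.0183  a^+=-2.2810
step 3: x_pred=2.6670  r=1.3130  x^+=3.3327  v^+=-2.4138  a^+=-1.7079
step 4: x_pred=0.5472  r=-3.8572  x^+=-1.4084  v^+=-5.7139  a^+=-3.3914
step 5: x_pred=-7.7498  r=11.8998  x^+=-1.7166  v^+=-3.1541  a^+=1.8024

resid = 11.8998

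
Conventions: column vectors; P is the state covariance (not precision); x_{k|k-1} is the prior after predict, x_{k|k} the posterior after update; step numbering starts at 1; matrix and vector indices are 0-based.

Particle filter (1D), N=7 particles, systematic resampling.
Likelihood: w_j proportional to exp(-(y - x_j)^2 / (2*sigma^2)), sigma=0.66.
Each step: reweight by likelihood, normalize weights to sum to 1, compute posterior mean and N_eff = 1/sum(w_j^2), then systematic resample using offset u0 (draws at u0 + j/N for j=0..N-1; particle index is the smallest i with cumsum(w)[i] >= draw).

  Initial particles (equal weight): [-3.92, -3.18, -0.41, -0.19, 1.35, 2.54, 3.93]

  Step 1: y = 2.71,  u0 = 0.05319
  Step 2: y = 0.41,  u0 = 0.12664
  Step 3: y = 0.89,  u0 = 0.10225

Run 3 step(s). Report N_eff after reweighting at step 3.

N_eff = 6.1094

step 1: w=[0.0000, 0.0000, 0.0000, 0.0001, 0.0944, 0.7628, 0.1428]  mean=2.6261  Neff=1.6364  idx=[4, 5, 5, 5, 5, 5, 6]
step 2: w=[0.9298, 0.0140, 0.0140, 0.0140, 0.0140, 0.0140, 0.0000]  mean=1.4335  Neff=1.1553  idx=[0, 0, 0, 0, 0, 0, 4]
step 3: w=[0.1651, 0.1651, 0.1651, 0.1651, 0.1651, 0.1651, 0.0092]  mean=1.3610  Neff=6.1094  idx=[0, 1, 2, 3, 4, 4, 5]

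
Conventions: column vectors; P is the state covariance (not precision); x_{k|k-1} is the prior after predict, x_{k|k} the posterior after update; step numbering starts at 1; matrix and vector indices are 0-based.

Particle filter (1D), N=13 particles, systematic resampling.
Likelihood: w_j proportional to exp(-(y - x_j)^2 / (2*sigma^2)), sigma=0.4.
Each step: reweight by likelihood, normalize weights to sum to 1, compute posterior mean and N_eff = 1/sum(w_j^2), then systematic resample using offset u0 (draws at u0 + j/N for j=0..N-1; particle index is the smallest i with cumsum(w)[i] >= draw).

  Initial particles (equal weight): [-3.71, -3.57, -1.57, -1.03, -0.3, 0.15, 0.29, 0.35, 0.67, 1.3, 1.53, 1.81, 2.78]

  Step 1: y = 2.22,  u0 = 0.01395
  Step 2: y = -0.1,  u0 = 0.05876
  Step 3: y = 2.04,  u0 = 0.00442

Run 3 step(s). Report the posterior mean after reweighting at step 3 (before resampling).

step 1: w=[0.0000, 0.0000, 0.0000, 0.0000, 0.0000, 0.0000, 0.0000, 0.0000, 0.0004, 0.0562, 0.1787, 0.4678, 0.2969]  mean=2.0188  Neff=2.9234  idx=[9, 10, 10, 11, 11, 11, 11, 11, 11, 12, 12, 12, 12]
step 2: w=[0.7954, 0.0901, 0.0901, 0.0041, 0.0041, 0.0041, 0.0041, 0.0041, 0.0041, 0.0000, 0.0000, 0.0000, 0.0000]  mean=1.3539  Neff=1.5409  idx=[0, 0, 0, 0, 0, 0, 0, 0, 0, 0, 1, 2, 4]
step 3: w=[0.0510, 0.0510, 0.0510, 0.0510, 0.0510, 0.0510, 0.0510, 0.0510, 0.0510, 0.0510, 0.1253, 0.1253, 0.2394]  mean=1.4797  Neff=8.7186  idx=[0, 1, 3, 4, 6, 7, 9, 10, 10, 11, 12, 12, 12]

post_mean = 1.4797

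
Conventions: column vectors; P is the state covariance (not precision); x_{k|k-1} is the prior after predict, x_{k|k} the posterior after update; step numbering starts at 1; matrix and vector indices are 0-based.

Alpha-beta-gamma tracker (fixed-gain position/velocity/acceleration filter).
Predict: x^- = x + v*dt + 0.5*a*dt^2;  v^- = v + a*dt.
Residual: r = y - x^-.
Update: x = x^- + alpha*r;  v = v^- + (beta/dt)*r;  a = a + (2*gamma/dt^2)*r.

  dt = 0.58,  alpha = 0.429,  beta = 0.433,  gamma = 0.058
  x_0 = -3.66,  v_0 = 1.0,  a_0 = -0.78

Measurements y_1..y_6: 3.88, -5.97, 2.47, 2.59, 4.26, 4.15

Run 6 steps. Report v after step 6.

v_post = 2.3771

step 1: x_pred=-3.2112  r=7.0912  x^+=-0.1691  v^+=5.8415  a^+=1.6652
step 2: x_pred=3.4991  r=-9.4691  x^+=-0.5631  v^+=-0.2618  a^+=-1.6000
step 3: x_pred=-0.9841  r=3.4541  x^+=0.4977  v^+=1.3889  a^+=-0.4089
step 4: x_pred=1.2345  r=1.3555  x^+=1.8160  v^+=2.1637  a^+=0.0585
step 5: x_pred=3.0808  r=1.1792  x^+=3.5867  v^+=3.0780  a^+=0.4651
step 6: x_pred=5.4501  r=-1.3001  x^+=4.8924  v^+=2.3771  a^+=0.0168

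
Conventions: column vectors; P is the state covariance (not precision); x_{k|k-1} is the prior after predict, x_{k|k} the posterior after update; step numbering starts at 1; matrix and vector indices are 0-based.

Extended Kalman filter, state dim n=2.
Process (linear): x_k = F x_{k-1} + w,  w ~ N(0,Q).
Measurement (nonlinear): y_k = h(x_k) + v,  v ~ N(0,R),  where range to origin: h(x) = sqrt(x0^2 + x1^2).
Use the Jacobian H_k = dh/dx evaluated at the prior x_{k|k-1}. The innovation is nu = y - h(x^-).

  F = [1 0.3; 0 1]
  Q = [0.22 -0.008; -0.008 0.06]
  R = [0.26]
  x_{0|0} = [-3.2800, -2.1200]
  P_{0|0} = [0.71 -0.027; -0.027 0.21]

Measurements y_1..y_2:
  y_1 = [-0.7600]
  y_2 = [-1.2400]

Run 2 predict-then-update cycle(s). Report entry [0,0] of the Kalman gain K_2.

K[0,0] = -0.1051

step 1: x^-=[-3.9160, -2.1200]  P^-=[0.9327 0.0280; 0.0280 0.2700]  H_jac=[-0.8794 -0.4761]  S=[1.0659]  K=[-0.7820; -0.1437]  nu=[-5.2130]  x^+=[0.1605, -1.3709]  P^+=[0.2809 -0.0918; -0.0918 0.2480]
step 2: x^-=[-0.2508, -1.3709]  P^-=[0.4681 -0.0254; -0.0254 0.3080]  H_jac=[-0.1799 -0.9837]  S=[0.5642]  K=[-0.1051; -0.5289]  nu=[-2.6337]  x^+=[0.0259, 0.0220]  P^+=[0.4619 -0.0567; -0.0567 0.1502]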